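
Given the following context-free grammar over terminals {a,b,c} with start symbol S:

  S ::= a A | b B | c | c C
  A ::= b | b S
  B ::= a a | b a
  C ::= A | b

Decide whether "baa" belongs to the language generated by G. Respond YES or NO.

CNF form of G:
  S -> T0 B | T1 A | T2 C | c
  A -> T0 S | b
  B -> T0 T1 | T1 T1
  C -> T0 S | b
  T0 -> b
  T1 -> a
  T2 -> c

Fill CYK table bottom-up:
  cell(0,0) b: {A,C,T0}  orig:{A,C}
  cell(1,1) a: {T1}  orig:{}
  cell(2,2) a: {T1}  orig:{}
  cell(0,1) ba: {B}
  cell(1,2) aa: {B}
  cell(0,2) baa: {S}

S ∈ T[0,2] ⇒ YES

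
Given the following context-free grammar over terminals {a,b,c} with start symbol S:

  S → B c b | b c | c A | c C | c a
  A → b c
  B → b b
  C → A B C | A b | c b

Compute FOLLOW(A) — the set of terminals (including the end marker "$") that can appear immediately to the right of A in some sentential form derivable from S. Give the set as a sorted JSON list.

FIRST iteration:
round 1:
  A via A→b c: +{b}
  B via B→b b: +{b}
  C via C→A B C: +{b}
  C via C→c b: +{c}
  S via S→B c b: +{b}
  S via S→c A: +{c}
  S: {b,c}  A: {b}  B: {b}  C: {b,c}
round 2: (stable)
  S: {b,c}  A: {b}  B: {b}  C: {b,c}

FOLLOW sets:
FOLLOW(S) := {$}
round 1:
  C→A B C: FOLLOW(A) ⊇ FIRST(B) = {b}; new: +{b}
  C→A B C: FOLLOW(B) ⊇ FIRST(C) = {b,c}; new: +{b,c}
  S→c A: FOLLOW(A) ⊇ FOLLOW(S) ⊇ {$}; new: +{$}
  S→c C: FOLLOW(C) ⊇ FOLLOW(S) ⊇ {$}; new: +{$}
  FOLLOW[S]={$}  FOLLOW[A]={$,b}  FOLLOW[B]={b,c}  FOLLOW[C]={$}
round 2: done
  FOLLOW[S]={$}  FOLLOW[A]={$,b}  FOLLOW[B]={b,c}  FOLLOW[C]={$}

FOLLOW(A) = ["$", "b"]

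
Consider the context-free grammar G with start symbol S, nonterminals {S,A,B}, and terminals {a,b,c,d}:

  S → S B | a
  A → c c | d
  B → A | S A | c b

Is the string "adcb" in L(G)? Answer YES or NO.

Convert to CNF:
  S -> S B | a
  A -> T0 T0 | d
  B -> S A | T0 T0 | T0 T1 | d
  T0 -> c
  T1 -> b

CYK table (by increasing span):
  T[0,0] 'a' = {S}
  T[1,1] 'd' = {A,B}
  T[2,2] 'c' = {T0}  orig:{}
  T[3,3] 'b' = {T1}  orig:{}
  T[0,1] 'ad' = {B,S}
  T[1,2] 'dc' = ∅
  T[2,3] 'cb' = {B}
  T[0,2] 'adc' = ∅
  T[1,3] 'dcb' = ∅
  T[0,3] 'adcb' = {S}

S ∈ T[0,3] ⇒ YES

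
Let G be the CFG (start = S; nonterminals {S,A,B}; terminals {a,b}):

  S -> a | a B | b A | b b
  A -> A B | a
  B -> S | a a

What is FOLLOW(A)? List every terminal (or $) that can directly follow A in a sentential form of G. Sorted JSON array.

Compute FIRST by fixpoint:
pass 1:
  A via A→a: +{a}
  B via B→a a: +{a}
  S via S→a: +{a}
  S via S→b A: +{b}
  FIRST(S)={a,b}  FIRST(A)={a}  FIRST(B)={a}
pass 2:
  B via B→S: +{b}
  FIRST(S)={a,b}  FIRST(A)={a}  FIRST(B)={a,b}
pass 3: (no change)
  FIRST(S)={a,b}  FIRST(A)={a}  FIRST(B)={a,b}

Compute FOLLOW by fixpoint:
FOLLOW(S) := {$}
pass 1:
  A→A B: FOLLOW(A) ⊇ FIRST(B) = {a,b}; new: +{a,b}
  A→A B: FOLLOW(B) ⊇ FOLLOW(A) ⊇ {a,b}; new: +{a,b}
  B→S: FOLLOW(S) ⊇ FOLLOW(B) ⊇ {a,b}; new: +{a,b}
  S→a B: FOLLOW(B) ⊇ FOLLOW(S) ⊇ {$,a,b}; new: +{$}
  S→b A: FOLLOW(A) ⊇ FOLLOW(S) ⊇ {$,a,b}; new: +{$}
  FOLLOW(S)={$,a,b}  FOLLOW(A)={$,a,b}  FOLLOW(B)={$,a,b}
pass 2: — fixpoint
  FOLLOW(S)={$,a,b}  FOLLOW(A)={$,a,b}  FOLLOW(B)={$,a,b}

FOLLOW(A) = ["$", "a", "b"]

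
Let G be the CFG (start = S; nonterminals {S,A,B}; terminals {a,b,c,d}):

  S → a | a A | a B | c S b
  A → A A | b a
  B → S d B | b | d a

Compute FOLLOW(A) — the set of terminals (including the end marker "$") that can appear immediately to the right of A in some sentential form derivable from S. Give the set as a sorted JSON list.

FIRST iteration:
pass 1:
  A via A→b a: +{b}
  B via B→b: +{b}
  B via B→d a: +{d}
  S via S→a: +{a}
  S via S→c S b: +{c}
  FIRST(S)={a,c}  FIRST(A)={b}  FIRST(B)={b,d}
pass 2:
  B via B→S d B: +{a,c}
  FIRST(S)={a,c}  FIRST(A)={b}  FIRST(B)={a,b,c,d}
pass 3: done
  FIRST(S)={a,c}  FIRST(A)={b}  FIRST(B)={a,b,c,d}

FOLLOW iteration:
initialize: $ ∈ FOLLOW(S)
pass 1:
  A→A A: FOLLOW(A) ⊇ FIRST(A) = {b}; new: +{b}
  B→S d B: FOLLOW(S) ⊇ FIRST(d) = {d}; new: +{d}
  S→a A: FOLLOW(A) ⊇ FOLLOW(S) ⊇ {$,d}; new: +{$,d}
  S→a B: FOLLOW(B) ⊇ FOLLOW(S) ⊇ {$,d}; new: +{$,d}
  S→c S b: FOLLOW(S) ⊇ FIRST(b) = {b}; new: +{b}
  FOLLOW[S]={$,b,d}  FOLLOW[A]={$,b,d}  FOLLOW[B]={$,d}
pass 2:
  S→a B: FOLLOW(B) ⊇ FOLLOW(S) ⊇ {$,b,d}; new: +{b}
  FOLLOW[S]={$,b,d}  FOLLOW[A]={$,b,d}  FOLLOW[B]={$,b,d}
pass 3: — fixpoint
  FOLLOW[S]={$,b,d}  FOLLOW[A]={$,b,d}  FOLLOW[B]={$,b,d}

FOLLOW(A) = ["$", "b", "d"]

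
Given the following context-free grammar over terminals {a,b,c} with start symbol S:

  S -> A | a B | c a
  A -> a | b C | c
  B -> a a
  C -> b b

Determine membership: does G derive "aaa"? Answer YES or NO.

CNF form of G:
  S -> T0 C | T1 B | T2 T1 | a | c
  A -> T0 C | a | c
  B -> T1 T1
  C -> T0 T0
  T0 -> b
  T1 -> a
  T2 -> c

CYK fill:
  T[0,0] 'a' = {A,S,T1}  orig:{A,S}
  T[1,1] 'a' = {A,S,T1}  orig:{A,S}
  T[2,2] 'a' = {A,S,T1}  orig:{A,S}
  T[0,1] 'aa' = {B}
  T[1,2] 'aa' = {B}
  T[0,2] 'aaa' = {S}

S ∈ T[0,2] ⇒ YES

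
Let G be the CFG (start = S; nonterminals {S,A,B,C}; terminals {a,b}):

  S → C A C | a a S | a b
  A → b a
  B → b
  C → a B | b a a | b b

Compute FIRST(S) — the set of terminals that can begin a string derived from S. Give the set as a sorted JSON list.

Compute FIRST by fixpoint:
round 1:
  A via A→b a: +{b}
  B via B→b: +{b}
  C via C→a B: +{a}
  C via C→b a a: +{b}
  S via S→C A C: +{a,b}
  FIRST(S)={a,b}  FIRST(A)={b}  FIRST(B)={b}  FIRST(C)={a,b}
round 2: — fixpoint
  FIRST(S)={a,b}  FIRST(A)={b}  FIRST(B)={b}  FIRST(C)={a,b}

FIRST(S) = ["a", "b"]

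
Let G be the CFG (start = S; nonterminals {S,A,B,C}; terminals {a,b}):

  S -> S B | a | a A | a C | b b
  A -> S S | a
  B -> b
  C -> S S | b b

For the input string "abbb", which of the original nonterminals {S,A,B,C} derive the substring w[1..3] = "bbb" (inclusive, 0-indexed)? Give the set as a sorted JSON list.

CNF form of G:
  S -> S B | T0 T0 | T1 A | T1 C | a
  A -> S S | a
  B -> b
  C -> S S | T0 T0
  T0 -> b
  T1 -> a

CYK fill — only the sub-triangle for w[1..3]:
  [1..1]={B,T0}  "b"  orig:{B}
  [2..2]={B,T0}  "b"  orig:{B}
  [3..3]={B,T0}  "b"  orig:{B}
  [1..2]={C,S}  "bb"
  [2..3]={C,S}  "bb"
  [1..3]={S}  "bbb"

Original NTs in T[1,3] deriving "bbb": ["S"]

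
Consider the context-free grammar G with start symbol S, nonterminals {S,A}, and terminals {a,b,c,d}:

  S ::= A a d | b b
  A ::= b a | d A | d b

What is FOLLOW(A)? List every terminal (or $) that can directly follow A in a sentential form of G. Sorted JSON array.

FIRST sets, iterate to fixpoint:
iter 1:
  A via A→b a: +{b}
  A via A→d A: +{d}
  S via S→A a d: +{b,d}
  S: {b,d}  A: {b,d}
iter 2: done
  S: {b,d}  A: {b,d}

FOLLOW sets:
seed FOLLOW(S) with $
[1]
  S→A a d: FOLLOW(A) ⊇ FIRST(a) = {a}; new: +{a}
  FOLLOW[S]={$}  FOLLOW[A]={a}
[2] — fixpoint
  FOLLOW[S]={$}  FOLLOW[A]={a}

FOLLOW(A) = ["a"]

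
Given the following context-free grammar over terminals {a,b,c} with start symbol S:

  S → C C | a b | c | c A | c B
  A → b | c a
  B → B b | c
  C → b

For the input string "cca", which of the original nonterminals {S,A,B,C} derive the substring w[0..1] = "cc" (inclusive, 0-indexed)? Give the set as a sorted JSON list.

CNF form of G:
  S -> C C | T0 A | T0 B | T1 T2 | c
  A -> T0 T1 | b
  B -> B T2 | c
  C -> b
  T0 -> c
  T1 -> a
  T2 -> b

CYK fill, restricted to cells inside w[0..1]:
  [0..0]={B,S,T0}  "c"  orig:{B,S}
  [1..1]={B,S,T0}  "c"  orig:{B,S}
  [0..1]={S}  "cc"

Original NTs in T[0,1] deriving "cc": ["S"]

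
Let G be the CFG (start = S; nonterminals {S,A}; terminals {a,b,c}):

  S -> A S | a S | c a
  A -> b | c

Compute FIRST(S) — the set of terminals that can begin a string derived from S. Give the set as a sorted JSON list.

Compute FIRST by fixpoint:
pass 1:
  A via A→b: +{b}
  A via A→c: +{c}
  S via S→A S: +{b,c}
  S via S→a S: +{a}
  FIRST[S]={a,b,c}  FIRST[A]={b,c}
pass 2: — fixpoint
  FIRST[S]={a,b,c}  FIRST[A]={b,c}

FIRST(S) = ["a", "b", "c"]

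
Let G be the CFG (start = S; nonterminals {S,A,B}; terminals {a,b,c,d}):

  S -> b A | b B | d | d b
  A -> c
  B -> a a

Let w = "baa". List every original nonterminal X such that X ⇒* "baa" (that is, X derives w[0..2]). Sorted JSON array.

Convert to CNF:
  S -> T1 A | T1 B | T2 T1 | d
  A -> c
  B -> T0 T0
  T0 -> a
  T1 -> b
  T2 -> d

Fill CYK table bottom-up — only the sub-triangle for w[0..2]:
  T[0,0] 'b' = {T1}  orig:{}
  T[1,1] 'a' = {T0}  orig:{}
  T[2,2] 'a' = {T0}  orig:{}
  T[0,1] 'ba' = ∅
  T[1,2] 'aa' = {B}
  T[0,2] 'baa' = {S}

Original NTs in T[0,2] deriving "baa": ["S"]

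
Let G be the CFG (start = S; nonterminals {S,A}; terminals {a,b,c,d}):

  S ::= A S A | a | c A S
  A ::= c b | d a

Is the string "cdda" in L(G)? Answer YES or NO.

CNF form of G:
  S -> A X4 | T0 X5 | a
  A -> T0 T1 | T2 T3
  T0 -> c
  T1 -> b
  T2 -> d
  T3 -> a
  X4 -> S A
  X5 -> A S

Fill CYK table bottom-up:
  [0..0]={T0}  "c"  orig:{}
  [1..1]={T2}  "d"  orig:{}
  [2..2]={T2}  "d"  orig:{}
  [3..3]={S,T3}  "a"  orig:{S}
  [0..1]=∅  "cd"
  [1..2]=∅  "dd"
  [2..3]={A}  "da"
  [0..2]=∅  "cdd"
  [1..3]=∅  "dda"
  [0..3]=∅  "cdda"

S ∉ T[0,3] ⇒ NO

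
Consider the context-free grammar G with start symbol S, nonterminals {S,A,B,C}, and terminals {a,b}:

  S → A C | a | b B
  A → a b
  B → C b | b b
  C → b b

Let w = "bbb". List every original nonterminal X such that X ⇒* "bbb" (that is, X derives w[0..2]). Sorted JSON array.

Convert to CNF:
  S -> A C | T1 B | a
  A -> T0 T1
  B -> C T1 | T1 T1
  C -> T1 T1
  T0 -> a
  T1 -> b

Fill CYK table bottom-up (cells [i..j] with 0 ≤ i ≤ j ≤ 2 only):
  T[0,0] 'b' = {T1}  orig:{}
  T[1,1] 'b' = {T1}  orig:{}
  T[2,2] 'b' = {T1}  orig:{}
  T[0,1] 'bb' = {B,C}
  T[1,2] 'bb' = {B,C}
  T[0,2] 'bbb' = {B,S}

Original NTs in T[0,2] deriving "bbb": ["B", "S"]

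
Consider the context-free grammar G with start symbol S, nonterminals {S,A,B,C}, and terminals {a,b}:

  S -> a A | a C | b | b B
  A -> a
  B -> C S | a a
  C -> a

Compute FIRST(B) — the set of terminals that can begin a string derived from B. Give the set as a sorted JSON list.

FIRST sets, iterate to fixpoint:
round 1:
  A via A→a: +{a}
  B via B→a a: +{a}
  C via C→a: +{a}
  S via S→a A: +{a}
  S via S→b: +{b}
  S: {a,b}  A: {a}  B: {a}  C: {a}
round 2: (no change)
  S: {a,b}  A: {a}  B: {a}  C: {a}

FIRST(B) = ["a"]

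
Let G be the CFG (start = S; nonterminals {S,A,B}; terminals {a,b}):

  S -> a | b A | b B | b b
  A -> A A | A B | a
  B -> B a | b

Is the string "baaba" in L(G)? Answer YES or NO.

Convert to CNF:
  S -> T1 A | T1 B | T1 T1 | a
  A -> A A | A B | a
  B -> B T0 | b
  T0 -> a
  T1 -> b

CYK fill:
  T[0,0] 'b' = {B,T1}  orig:{B}
  T[1,1] 'a' = {A,S,T0}  orig:{A,S}
  T[2,2] 'a' = {A,S,T0}  orig:{A,S}
  T[3,3] 'b' = {B,T1}  orig:{B}
  T[4,4] 'a' = {A,S,T0}  orig:{A,S}
  T[0,1] 'ba' = {B,S}
  T[1,2] 'aa' = {A}
  T[2,3] 'ab' = {A}
  T[3,4] 'ba' = {B,S}
  T[0,2] 'baa' = {B,S}
  T[1,3] 'aab' = {A}
  T[2,4] 'aba' = {A}
  T[0,3] 'baab' = {S}
  T[1,4] 'aaba' = {A}
  T[0,4] 'baaba' = {S}

S ∈ T[0,4] ⇒ YES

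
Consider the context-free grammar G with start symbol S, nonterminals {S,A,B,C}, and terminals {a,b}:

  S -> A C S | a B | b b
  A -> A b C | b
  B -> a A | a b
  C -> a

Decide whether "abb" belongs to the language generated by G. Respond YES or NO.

Convert to CNF:
  S -> A X3 | T0 T0 | T1 B
  A -> A X2 | b
  B -> T1 A | T1 T0
  C -> a
  T0 -> b
  T1 -> a
  X2 -> T0 C
  X3 -> C S

Fill CYK table bottom-up:
  [0..0]={C,T1}  "a"  orig:{C}
  [1..1]={A,T0}  "b"  orig:{A}
  [2..2]={A,T0}  "b"  orig:{A}
  [0..1]={B}  "ab"
  [1..2]={S}  "bb"
  [0..2]={X3}  "abb"  orig:{}

S ∉ T[0,2] ⇒ NO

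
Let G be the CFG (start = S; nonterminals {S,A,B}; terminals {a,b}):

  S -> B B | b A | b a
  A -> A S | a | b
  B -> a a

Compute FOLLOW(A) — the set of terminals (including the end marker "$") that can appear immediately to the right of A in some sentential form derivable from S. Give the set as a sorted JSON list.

Compute FIRST by fixpoint:
[1]
  A via A→a: +{a}
  A via A→b: +{b}
  B via B→a a: +{a}
  S via S→B B: +{a}
  S via S→b A: +{b}
  FIRST(S)={a,b}  FIRST(A)={a,b}  FIRST(B)={a}
[2] — fixpoint
  FIRST(S)={a,b}  FIRST(A)={a,b}  FIRST(B)={a}

FOLLOW iteration:
FOLLOW(S) := {$}
[1]
  A→A S: FOLLOW(A) ⊇ FIRST(S) = {a,b}; new: +{a,b}
  A→A S: FOLLOW(S) ⊇ FOLLOW(A) ⊇ {a,b}; new: +{a,b}
  S→B B: FOLLOW(B) ⊇ FIRST(B) = {a}; new: +{a}
  S→B B: FOLLOW(B) ⊇ FOLLOW(S) ⊇ {$,a,b}; new: +{$,b}
  S→b A: FOLLOW(A) ⊇ FOLLOW(S) ⊇ {$,a,b}; new: +{$}
  FOLLOW(S)={$,a,b}  FOLLOW(A)={$,a,b}  FOLLOW(B)={$,a,b}
[2] (no change)
  FOLLOW(S)={$,a,b}  FOLLOW(A)={$,a,b}  FOLLOW(B)={$,a,b}

FOLLOW(A) = ["$", "a", "b"]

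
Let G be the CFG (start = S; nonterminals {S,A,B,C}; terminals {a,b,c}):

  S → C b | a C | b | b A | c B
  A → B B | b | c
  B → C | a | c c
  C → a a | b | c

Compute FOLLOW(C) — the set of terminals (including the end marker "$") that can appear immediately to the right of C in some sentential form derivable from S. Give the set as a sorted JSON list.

FIRST iteration:
round 1:
  A via A→b: +{b}
  A via A→c: +{c}
  B via B→a: +{a}
  B via B→c c: +{c}
  C via C→a a: +{a}
  C via C→b: +{b}
  C via C→c: +{c}
  S via S→C b: +{a,b,c}
  FIRST(S)={a,b,c}  FIRST(A)={b,c}  FIRST(B)={a,c}  FIRST(C)={a,b,c}
round 2:
  A via A→B B: +{a}
  B via B→C: +{b}
  FIRST(S)={a,b,c}  FIRST(A)={a,b,c}  FIRST(B)={a,b,c}  FIRST(C)={a,b,c}
round 3: (stable)
  FIRST(S)={a,b,c}  FIRST(A)={a,b,c}  FIRST(B)={a,b,c}  FIRST(C)={a,b,c}

FOLLOW iteration:
seed FOLLOW(S) with $
round 1:
  A→B B: FOLLOW(B) ⊇ FIRST(B) = {a,b,c}; new: +{a,b,c}
  B→C: FOLLOW(C) ⊇ FOLLOW(B) ⊇ {a,b,c}; new: +{a,b,c}
  S→a C: FOLLOW(C) ⊇ FOLLOW(S) ⊇ {$}; new: +{$}
  S→b A: FOLLOW(A) ⊇ FOLLOW(S) ⊇ {$}; new: +{$}
  S→c B: FOLLOW(B) ⊇ FOLLOW(S) ⊇ {$}; new: +{$}
  S: {$}  A: {$}  B: {$,a,b,c}  C: {$,a,b,c}
round 2: — fixpoint
  S: {$}  A: {$}  B: {$,a,b,c}  C: {$,a,b,c}

FOLLOW(C) = ["$", "a", "b", "c"]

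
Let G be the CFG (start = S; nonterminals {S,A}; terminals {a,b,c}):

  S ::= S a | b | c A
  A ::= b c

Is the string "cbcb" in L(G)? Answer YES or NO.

CNF form of G:
  S -> S T2 | T1 A | b
  A -> T0 T1
  T0 -> b
  T1 -> c
  T2 -> a

CYK fill:
  T[0,0] 'c' = {T1}  orig:{}
  T[1,1] 'b' = {S,T0}  orig:{S}
  T[2,2] 'c' = {T1}  orig:{}
  T[3,3] 'b' = {S,T0}  orig:{S}
  T[0,1] 'cb' = ∅
  T[1,2] 'bc' = {A}
  T[2,3] 'cb' = ∅
  T[0,2] 'cbc' = {S}
  T[1,3] 'bcb' = ∅
  T[0,3] 'cbcb' = ∅

S ∉ T[0,3] ⇒ NO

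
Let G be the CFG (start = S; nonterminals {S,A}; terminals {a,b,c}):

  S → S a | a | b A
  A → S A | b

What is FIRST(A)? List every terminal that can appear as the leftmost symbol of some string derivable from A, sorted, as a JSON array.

FIRST iteration:
round 1:
  A via A→b: +{b}
  S via S→a: +{a}
  S via S→b A: +{b}
  S: {a,b}  A: {b}
round 2:
  A via A→S A: +{a}
  S: {a,b}  A: {a,b}
round 3: (no change)
  S: {a,b}  A: {a,b}

FIRST(A) = ["a", "b"]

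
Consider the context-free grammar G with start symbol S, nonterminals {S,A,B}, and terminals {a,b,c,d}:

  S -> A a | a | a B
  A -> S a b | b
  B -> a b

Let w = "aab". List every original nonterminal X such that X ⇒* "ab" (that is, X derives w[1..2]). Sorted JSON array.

Convert to CNF:
  S -> A T0 | T0 B | a
  A -> S X2 | b
  B -> T0 T1
  T0 -> a
  T1 -> b
  X2 -> T0 T1

Fill CYK table bottom-up (cells [i..j] with 1 ≤ i ≤ j ≤ 2 only):
  cell(1,1) a: {S,T0}  orig:{S}
  cell(2,2) b: {A,T1}  orig:{A}
  cell(1,2) ab: {B,X2}  orig:{B}

Original NTs in T[1,2] deriving "ab": ["B"]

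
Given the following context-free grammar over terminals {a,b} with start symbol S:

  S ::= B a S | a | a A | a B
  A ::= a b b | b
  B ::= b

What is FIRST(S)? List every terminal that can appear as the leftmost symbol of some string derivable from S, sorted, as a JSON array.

FIRST sets, iterate to fixpoint:
[1]
  A via A→a b b: +{a}
  A via A→b: +{b}
  B via B→b: +{b}
  S via S→B a S: +{b}
  S via S→a: +{a}
  FIRST(S)={a,b}  FIRST(A)={a,b}  FIRST(B)={b}
[2] (no change)
  FIRST(S)={a,b}  FIRST(A)={a,b}  FIRST(B)={b}

FIRST(S) = ["a", "b"]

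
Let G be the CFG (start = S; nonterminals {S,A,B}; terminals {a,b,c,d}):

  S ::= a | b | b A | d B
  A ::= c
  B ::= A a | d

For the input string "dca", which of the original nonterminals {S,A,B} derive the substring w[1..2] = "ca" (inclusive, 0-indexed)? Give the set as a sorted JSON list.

Convert to CNF:
  S -> T1 A | T2 B | a | b
  A -> c
  B -> A T0 | d
  T0 -> a
  T1 -> b
  T2 -> d

Fill CYK table bottom-up — only the sub-triangle for w[1..2]:
  [1..1]={A}  "c"
  [2..2]={S,T0}  "a"  orig:{S}
  [1..2]={B}  "ca"

Original NTs in T[1,2] deriving "ca": ["B"]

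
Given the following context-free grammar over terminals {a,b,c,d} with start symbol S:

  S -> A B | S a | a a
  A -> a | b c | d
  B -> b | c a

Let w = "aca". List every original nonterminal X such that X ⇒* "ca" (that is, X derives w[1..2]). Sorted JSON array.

Convert to CNF:
  S -> A B | S T2 | T2 T2
  A -> T0 T1 | a | d
  B -> T1 T2 | b
  T0 -> b
  T1 -> c
  T2 -> a

Fill CYK table bottom-up, restricted to cells inside w[1..2]:
  cell(1,1) c: {T1}  orig:{}
  cell(2,2) a: {A,T2}  orig:{A}
  cell(1,2) ca: {B}

Original NTs in T[1,2] deriving "ca": ["B"]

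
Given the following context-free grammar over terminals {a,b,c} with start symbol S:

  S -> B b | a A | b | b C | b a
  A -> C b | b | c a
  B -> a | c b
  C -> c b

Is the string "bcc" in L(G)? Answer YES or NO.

CNF form of G:
  S -> B T0 | T0 C | T0 T2 | T2 A | b
  A -> C T0 | T1 T2 | b
  B -> T1 T0 | a
  C -> T1 T0
  T0 -> b
  T1 -> c
  T2 -> a

CYK fill:
  T[0,0] 'b' = {A,S,T0}  orig:{A,S}
  T[1,1] 'c' = {T1}  orig:{}
  T[2,2] 'c' = {T1}  orig:{}
  T[0,1] 'bc' = ∅
  T[1,2] 'cc' = ∅
  T[0,2] 'bcc' = ∅

S ∉ T[0,2] ⇒ NO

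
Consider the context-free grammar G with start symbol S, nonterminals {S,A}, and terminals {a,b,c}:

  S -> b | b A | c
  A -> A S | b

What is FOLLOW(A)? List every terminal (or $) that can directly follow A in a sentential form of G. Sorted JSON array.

FIRST sets, iterate to fixpoint:
iter 1:
  A via A→b: +{b}
  S via S→b: +{b}
  S via S→c: +{c}
  S: {b,c}  A: {b}
iter 2: — fixpoint
  S: {b,c}  A: {b}

FOLLOW iteration:
initialize: $ ∈ FOLLOW(S)
pass 1:
  A→A S: FOLLOW(A) ⊇ FIRST(S) = {b,c}; new: +{b,c}
  A→A S: FOLLOW(S) ⊇ FOLLOW(A) ⊇ {b,c}; new: +{b,c}
  S→b A: FOLLOW(A) ⊇ FOLLOW(S) ⊇ {$,b,c}; new: +{$}
  S: {$,b,c}  A: {$,b,c}
pass 2: (no change)
  S: {$,b,c}  A: {$,b,c}

FOLLOW(A) = ["$", "b", "c"]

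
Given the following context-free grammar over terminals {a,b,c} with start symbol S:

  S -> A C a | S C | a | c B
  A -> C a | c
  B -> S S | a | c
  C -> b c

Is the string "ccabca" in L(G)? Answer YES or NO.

CNF form of G:
  S -> A X3 | S C | T2 B | a
  A -> C T0 | c
  B -> S S | a | c
  C -> T1 T2
  T0 -> a
  T1 -> b
  T2 -> c
  X3 -> C T0

Fill CYK table bottom-up:
  T[0,0] 'c' = {A,B,T2}  orig:{A,B}
  T[1,1] 'c' = {A,B,T2}  orig:{A,B}
  T[2,2] 'a' = {B,S,T0}  orig:{B,S}
  T[3,3] 'b' = {T1}  orig:{}
  T[4,4] 'c' = {A,B,T2}  orig:{A,B}
  T[5,5] 'a' = {B,S,T0}  orig:{B,S}
  T[0,1] 'cc' = {S}
  T[1,2] 'ca' = {S}
  T[2,3] 'ab' = ∅
  T[3,4] 'bc' = {C}
  T[4,5] 'ca' = {S}
  T[0,2] 'cca' = {B}
  T[1,3] 'cab' = ∅
  T[2,4] 'abc' = {S}
  T[3,5] 'bca' = {A,X3}  orig:{A}
  T[0,3] 'ccab' = ∅
  T[1,4] 'cabc' = {S}
  T[2,5] 'abca' = {B}
  T[0,4] 'ccabc' = {B}
  T[1,5] 'cabca' = {B,S}
  T[0,5] 'ccabca' = {S}

S ∈ T[0,5] ⇒ YES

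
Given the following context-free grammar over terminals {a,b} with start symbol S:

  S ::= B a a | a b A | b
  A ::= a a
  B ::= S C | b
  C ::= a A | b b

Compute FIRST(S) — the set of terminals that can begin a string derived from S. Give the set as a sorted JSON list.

FIRST iteration:
[1]
  A via A→a a: +{a}
  B via B→b: +{b}
  C via C→a A: +{a}
  C via C→b b: +{b}
  S via S→B a a: +{b}
  S via S→a b A: +{a}
  FIRST(S)={a,b}  FIRST(A)={a}  FIRST(B)={b}  FIRST(C)={a,b}
[2]
  B via B→S C: +{a}
  FIRST(S)={a,b}  FIRST(A)={a}  FIRST(B)={a,b}  FIRST(C)={a,b}
[3] (stable)
  FIRST(S)={a,b}  FIRST(A)={a}  FIRST(B)={a,b}  FIRST(C)={a,b}

FIRST(S) = ["a", "b"]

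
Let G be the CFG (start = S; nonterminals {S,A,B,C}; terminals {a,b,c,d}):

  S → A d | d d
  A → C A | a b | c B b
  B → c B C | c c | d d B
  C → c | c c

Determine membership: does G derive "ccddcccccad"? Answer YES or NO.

Convert to CNF:
  S -> A T3 | T3 T3
  A -> C A | T0 T1 | T2 X4
  B -> T2 T2 | T2 X5 | T3 X6
  C -> T2 T2 | c
  T0 -> a
  T1 -> b
  T2 -> c
  T3 -> d
  X4 -> B T1
  X5 -> B C
  X6 -> T3 B

CYK table (by increasing span):
  T[0,0] 'c' = {C,T2}  orig:{C}
  T[1,1] 'c' = {C,T2}  orig:{C}
  T[2,2] 'd' = {T3}  orig:{}
  T[3,3] 'd' = {T3}  orig:{}
  T[4,4] 'c' = {C,T2}  orig:{C}
  T[5,5] 'c' = {C,T2}  orig:{C}
  T[6,6] 'c' = {C,T2}  orig:{C}
  T[7,7] 'c' = {C,T2}  orig:{C}
  T[8,8] 'c' = {C,T2}  orig:{C}
  T[9,9] 'a' = {T0}  orig:{}
  T[10,10] 'd' = {T3}  orig:{}
  T[0,1] 'cc' = {B,C}
  T[1,2] 'cd' = ∅
  T[2,3] 'dd' = {S}
  T[3,4] 'dc' = ∅
  T[4,5] 'cc' = {B,C}
  T[5,6] 'cc' = {B,C}
  T[6,7] 'cc' = {B,C}
  T[7,8] 'cc' = {B,C}
  T[8,9] 'ca' = ∅
  T[9,10] 'ad' = ∅
  T[0,2] 'ccd' = ∅
  T[1,3] 'cdd' = ∅
  T[2,4] 'ddc' = ∅
  T[3,5] 'dcc' = {X6}  orig:{}
  T[4,6] 'ccc' = {X5}  orig:{}
  T[5,7] 'ccc' = {X5}  orig:{}
  T[6,8] 'ccc' = {X5}  orig:{}
  T[7,9] 'cca' = ∅
  T[8,10] 'cad' = ∅
  T[0,3] 'ccdd' = ∅
  T[1,4] 'cddc' = ∅
  T[2,5] 'ddcc' = {B}
  T[3,6] 'dccc' = ∅
  T[4,7] 'cccc' = {B,X5}  orig:{B}
  T[5,8] 'cccc' = {B,X5}  orig:{B}
  T[6,9] 'ccca' = ∅
  T[7,10] 'ccad' = ∅
  T[0,4] 'ccddc' = ∅
  T[1,5] 'cddcc' = ∅
  T[2,6] 'ddccc' = {X5}  orig:{}
  T[3,7] 'dcccc' = {X6}  orig:{}
  T[4,8] 'ccccc' = {B,X5}  orig:{B}
  T[5,9] 'cccca' = ∅
  T[6,10] 'cccad' = ∅
  T[0,5] 'ccddcc' = ∅
  T[1,6] 'cddccc' = {B}
  T[2,7] 'ddcccc' = {B,X5}  orig:{B}
  T[3,8] 'dccccc' = {X6}  orig:{}
  T[4,9] 'ccccca' = ∅
  T[5,10] 'ccccad' = ∅
  T[0,6] 'ccddccc' = ∅
  T[1,7] 'cddcccc' = {B,X5}  orig:{B}
  T[2,8] 'ddccccc' = {B,X5}  orig:{B}
  T[3,9] 'dccccca' = ∅
  T[4,10] 'cccccad' = ∅
  T[0,7] 'ccddcccc' = {B}
  T[1,8] 'cddccccc' = {B,X5}  orig:{B}
  T[2,9] 'ddccccca' = ∅
  T[3,10] 'dcccccad' = ∅
  T[0,8] 'ccddccccc' = {B,X5}  orig:{B}
  T[1,9] 'cddccccca' = ∅
  T[2,10] 'ddcccccad' = ∅
  T[0,9] 'ccddccccca' = ∅
  T[1,10] 'cddcccccad' = ∅
  T[0,10] 'ccddcccccad' = ∅

S ∉ T[0,10] ⇒ NO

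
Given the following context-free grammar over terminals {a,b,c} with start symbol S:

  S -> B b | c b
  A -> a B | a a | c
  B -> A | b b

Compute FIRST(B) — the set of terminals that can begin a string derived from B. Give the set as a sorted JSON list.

FIRST sets, iterate to fixpoint:
iter 1:
  A via A→a B: +{a}
  A via A→c: +{c}
  B via B→A: +{a,c}
  B via B→b b: +{b}
  S via S→B b: +{a,b,c}
  FIRST(S)={a,b,c}  FIRST(A)={a,c}  FIRST(B)={a,b,c}
iter 2: — fixpoint
  FIRST(S)={a,b,c}  FIRST(A)={a,c}  FIRST(B)={a,b,c}

FIRST(B) = ["a", "b", "c"]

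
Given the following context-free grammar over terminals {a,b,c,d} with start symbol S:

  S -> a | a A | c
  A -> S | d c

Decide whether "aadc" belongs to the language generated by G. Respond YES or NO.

Convert to CNF:
  S -> T0 A | a | c
  A -> T0 A | T1 T2 | a | c
  T0 -> a
  T1 -> d
  T2 -> c

CYK fill:
  [0..0]={A,S,T0}  "a"  orig:{A,S}
  [1..1]={A,S,T0}  "a"  orig:{A,S}
  [2..2]={T1}  "d"  orig:{}
  [3..3]={A,S,T2}  "c"  orig:{A,S}
  [0..1]={A,S}  "aa"
  [1..2]=∅  "ad"
  [2..3]={A}  "dc"
  [0..2]=∅  "aad"
  [1..3]={A,S}  "adc"
  [0..3]={A,S}  "aadc"

S ∈ T[0,3] ⇒ YES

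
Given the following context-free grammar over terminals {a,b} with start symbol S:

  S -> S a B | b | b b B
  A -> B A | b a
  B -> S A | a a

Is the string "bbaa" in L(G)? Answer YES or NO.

CNF form of G:
  S -> S X2 | T0 X3 | b
  A -> B A | T0 T1
  B -> S A | T1 T1
  T0 -> b
  T1 -> a
  X2 -> T1 B
  X3 -> T0 B

CYK fill:
  T[0,0] 'b' = {S,T0}  orig:{S}
  T[1,1] 'b' = {S,T0}  orig:{S}
  T[2,2] 'a' = {T1}  orig:{}
  T[3,3] 'a' = {T1}  orig:{}
  T[0,1] 'bb' = ∅
  T[1,2] 'ba' = {A}
  T[2,3] 'aa' = {B}
  T[0,2] 'bba' = {B}
  T[1,3] 'baa' = {X3}  orig:{}
  T[0,3] 'bbaa' = {S}

S ∈ T[0,3] ⇒ YES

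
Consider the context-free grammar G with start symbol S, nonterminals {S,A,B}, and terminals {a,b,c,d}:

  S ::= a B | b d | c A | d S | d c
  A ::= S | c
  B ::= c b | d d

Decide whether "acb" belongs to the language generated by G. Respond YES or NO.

CNF form of G:
  S -> T0 B | T1 T2 | T2 S | T2 T3 | T3 A
  A -> T0 B | T1 T2 | T2 S | T2 T3 | T3 A | c
  B -> T2 T2 | T3 T1
  T0 -> a
  T1 -> b
  T2 -> d
  T3 -> c

CYK fill:
  cell(0,0) a: {T0}  orig:{}
  cell(1,1) c: {A,T3}  orig:{A}
  cell(2,2) b: {T1}  orig:{}
  cell(0,1) ac: ∅
  cell(1,2) cb: {B}
  cell(0,2) acb: {A,S}

S ∈ T[0,2] ⇒ YES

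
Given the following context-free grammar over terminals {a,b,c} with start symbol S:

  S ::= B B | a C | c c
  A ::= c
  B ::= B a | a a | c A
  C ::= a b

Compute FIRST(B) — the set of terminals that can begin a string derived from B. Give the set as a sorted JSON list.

Compute FIRST by fixpoint:
[1]
  A via A→c: +{c}
  B via B→a a: +{a}
  B via B→c A: +{c}
  C via C→a b: +{a}
  S via S→B B: +{a,c}
  FIRST(S)={a,c}  FIRST(A)={c}  FIRST(B)={a,c}  FIRST(C)={a}
[2] (no change)
  FIRST(S)={a,c}  FIRST(A)={c}  FIRST(B)={a,c}  FIRST(C)={a}

FIRST(B) = ["a", "c"]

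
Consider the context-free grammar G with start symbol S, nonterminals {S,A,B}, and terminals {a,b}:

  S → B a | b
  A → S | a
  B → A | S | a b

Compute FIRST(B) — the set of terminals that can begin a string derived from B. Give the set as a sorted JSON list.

Compute FIRST by fixpoint:
iter 1:
  A via A→a: +{a}
  B via B→A: +{a}
  S via S→B a: +{a}
  S via S→b: +{b}
  FIRST[S]={a,b}  FIRST[A]={a}  FIRST[B]={a}
iter 2:
  A via A→S: +{b}
  B via B→A: +{b}
  FIRST[S]={a,b}  FIRST[A]={a,b}  FIRST[B]={a,b}
iter 3: done
  FIRST[S]={a,b}  FIRST[A]={a,b}  FIRST[B]={a,b}

FIRST(B) = ["a", "b"]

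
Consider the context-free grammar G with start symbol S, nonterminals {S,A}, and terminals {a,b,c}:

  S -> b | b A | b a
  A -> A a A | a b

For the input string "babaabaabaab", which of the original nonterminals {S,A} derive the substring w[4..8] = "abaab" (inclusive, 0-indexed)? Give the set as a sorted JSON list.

Convert to CNF:
  S -> T1 A | T1 T0 | b
  A -> A X2 | T0 T1
  T0 -> a
  T1 -> b
  X2 -> T0 A

CYK fill, restricted to cells inside w[4..8]:
  cell(4,4) a: {T0}  orig:{}
  cell(5,5) b: {S,T1}  orig:{S}
  cell(6,6) a: {T0}  orig:{}
  cell(7,7) a: {T0}  orig:{}
  cell(8,8) b: {S,T1}  orig:{S}
  cell(4,5) ab: {A}
  cell(5,6) ba: {S}
  cell(6,7) aa: ∅
  cell(7,8) ab: {A}
  cell(4,6) aba: ∅
  cell(5,7) baa: ∅
  cell(6,8) aab: {X2}  orig:{}
  cell(4,7) abaa: ∅
  cell(5,8) baab: ∅
  cell(4,8) abaab: {A}

Original NTs in T[4,8] deriving "abaab": ["A"]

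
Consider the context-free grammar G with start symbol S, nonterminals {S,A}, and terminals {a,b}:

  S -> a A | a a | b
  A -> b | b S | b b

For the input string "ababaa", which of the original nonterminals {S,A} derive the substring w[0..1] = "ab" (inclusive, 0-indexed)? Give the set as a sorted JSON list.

Convert to CNF:
  S -> T1 A | T1 T1 | b
  A -> T0 S | T0 T0 | b
  T0 -> b
  T1 -> a

CYK table (by increasing span), restricted to cells inside w[0..1]:
  cell(0,0) a: {T1}  orig:{}
  cell(1,1) b: {A,S,T0}  orig:{A,S}
  cell(0,1) ab: {S}

Original NTs in T[0,1] deriving "ab": ["S"]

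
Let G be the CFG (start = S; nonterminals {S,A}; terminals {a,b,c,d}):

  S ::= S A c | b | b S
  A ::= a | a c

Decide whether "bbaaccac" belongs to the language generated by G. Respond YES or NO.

Convert to CNF:
  S -> S X3 | T2 S | b
  A -> T0 T1 | a
  T0 -> a
  T1 -> c
  T2 -> b
  X3 -> A T1

CYK fill:
  cell(0,0) b: {S,T2}  orig:{S}
  cell(1,1) b: {S,T2}  orig:{S}
  cell(2,2) a: {A,T0}  orig:{A}
  cell(3,3) a: {A,T0}  orig:{A}
  cell(4,4) c: {T1}  orig:{}
  cell(5,5) c: {T1}  orig:{}
  cell(6,6) a: {A,T0}  orig:{A}
  cell(7,7) c: {T1}  orig:{}
  cell(0,1) bb: {S}
  cell(1,2) ba: ∅
  cell(2,3) aa: ∅
  cell(3,4) ac: {A,X3}  orig:{A}
  cell(4,5) cc: ∅
  cell(5,6) ca: ∅
  cell(6,7) ac: {A,X3}  orig:{A}
  cell(0,2) bba: ∅
  cell(1,3) baa: ∅
  cell(2,4) aac: ∅
  cell(3,5) acc: {X3}  orig:{}
  cell(4,6) cca: ∅
  cell(5,7) cac: ∅
  cell(0,3) bbaa: ∅
  cell(1,4) baac: ∅
  cell(2,5) aacc: ∅
  cell(3,6) acca: ∅
  cell(4,7) ccac: ∅
  cell(0,4) bbaac: ∅
  cell(1,5) baacc: ∅
  cell(2,6) aacca: ∅
  cell(3,7) accac: ∅
  cell(0,5) bbaacc: ∅
  cell(1,6) baacca: ∅
  cell(2,7) aaccac: ∅
  cell(0,6) bbaacca: ∅
  cell(1,7) baaccac: ∅
  cell(0,7) bbaaccac: ∅

S ∉ T[0,7] ⇒ NO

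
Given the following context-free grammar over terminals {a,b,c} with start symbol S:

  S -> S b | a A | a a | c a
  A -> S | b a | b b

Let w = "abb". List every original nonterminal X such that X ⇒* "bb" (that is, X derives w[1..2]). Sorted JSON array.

CNF form of G:
  S -> S T0 | T1 A | T1 T1 | T2 T1
  A -> S T0 | T0 T0 | T0 T1 | T1 A | T1 T1 | T2 T1
  T0 -> b
  T1 -> a
  T2 -> c

CYK table (by increasing span) (cells [i..j] with 1 ≤ i ≤ j ≤ 2 only):
  [1..1]={T0}  "b"  orig:{}
  [2..2]={T0}  "b"  orig:{}
  [1..2]={A}  "bb"

Original NTs in T[1,2] deriving "bb": ["A"]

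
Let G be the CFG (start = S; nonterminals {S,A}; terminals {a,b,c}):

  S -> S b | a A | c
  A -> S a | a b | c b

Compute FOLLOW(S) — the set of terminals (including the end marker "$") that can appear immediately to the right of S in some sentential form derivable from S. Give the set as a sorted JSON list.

FIRST iteration:
iter 1:
  A via A→a b: +{a}
  A via A→c b: +{c}
  S via S→a A: +{a}
  S via S→c: +{c}
  S: {a,c}  A: {a,c}
iter 2: (no change)
  S: {a,c}  A: {a,c}

Compute FOLLOW by fixpoint:
seed FOLLOW(S) with $
pass 1:
  A→S a: FOLLOW(S) ⊇ FIRST(a) = {a}; new: +{a}
  S→S b: FOLLOW(S) ⊇ FIRST(b) = {b}; new: +{b}
  S→a A: FOLLOW(A) ⊇ FOLLOW(S) ⊇ {$,a,b}; new: +{$,a,b}
  S: {$,a,b}  A: {$,a,b}
pass 2: (no change)
  S: {$,a,b}  A: {$,a,b}

FOLLOW(S) = ["$", "a", "b"]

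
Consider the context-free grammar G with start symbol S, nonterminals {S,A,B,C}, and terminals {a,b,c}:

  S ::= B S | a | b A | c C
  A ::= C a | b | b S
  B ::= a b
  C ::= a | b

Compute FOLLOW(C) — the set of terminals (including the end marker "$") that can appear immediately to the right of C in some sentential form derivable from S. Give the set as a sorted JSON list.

FIRST sets, iterate to fixpoint:
pass 1:
  A via A→b: +{b}
  B via B→a b: +{a}
  C via C→a: +{a}
  C via C→b: +{b}
  S via S→B S: +{a}
  S via S→b A: +{b}
  S via S→c C: +{c}
  S: {a,b,c}  A: {b}  B: {a}  C: {a,b}
pass 2:
  A via A→C a: +{a}
  S: {a,b,c}  A: {a,b}  B: {a}  C: {a,b}
pass 3: (no change)
  S: {a,b,c}  A: {a,b}  B: {a}  C: {a,b}

FOLLOW sets:
seed FOLLOW(S) with $
[1]
  A→C a: FOLLOW(C) ⊇ FIRST(a) = {a}; new: +{a}
  S→B S: FOLLOW(B) ⊇ FIRST(S) = {a,b,c}; new: +{a,b,c}
  S→b A: FOLLOW(A) ⊇ FOLLOW(S) ⊇ {$}; new: +{$}
  S→c C: FOLLOW(C) ⊇ FOLLOW(S) ⊇ {$}; new: +{$}
  FOLLOW(S)={$}  FOLLOW(A)={$}  FOLLOW(B)={a,b,c}  FOLLOW(C)={$,a}
[2] — fixpoint
  FOLLOW(S)={$}  FOLLOW(A)={$}  FOLLOW(B)={a,b,c}  FOLLOW(C)={$,a}

FOLLOW(C) = ["$", "a"]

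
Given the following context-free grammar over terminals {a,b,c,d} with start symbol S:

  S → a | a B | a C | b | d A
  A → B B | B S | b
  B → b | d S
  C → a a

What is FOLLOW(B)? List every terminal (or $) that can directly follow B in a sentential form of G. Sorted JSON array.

FIRST sets, iterate to fixpoint:
round 1:
  A via A→b: +{b}
  B via B→b: +{b}
  B via B→d S: +{d}
  C via C→a a: +{a}
  S via S→a: +{a}
  S via S→b: +{b}
  S via S→d A: +{d}
  S: {a,b,d}  A: {b}  B: {b,d}  C: {a}
round 2:
  A via A→B B: +{d}
  S: {a,b,d}  A: {b,d}  B: {b,d}  C: {a}
round 3: (stable)
  S: {a,b,d}  A: {b,d}  B: {b,d}  C: {a}

FOLLOW iteration:
FOLLOW(S) := {$}
[1]
  A→B B: FOLLOW(B) ⊇ FIRST(B) = {b,d}; new: +{b,d}
  A→B S: FOLLOW(B) ⊇ FIRST(S) = {a,b,d}; new: +{a}
  B→d S: FOLLOW(S) ⊇ FOLLOW(B) ⊇ {a,b,d}; new: +{a,b,d}
  S→a B: FOLLOW(B) ⊇ FOLLOW(S) ⊇ {$,a,b,d}; new: +{$}
  S→a C: FOLLOW(C) ⊇ FOLLOW(S) ⊇ {$,a,b,d}; new: +{$,a,b,d}
  S→d A: FOLLOW(A) ⊇ FOLLOW(S) ⊇ {$,a,b,d}; new: +{$,a,b,d}
  FOLLOW(S)={$,a,b,d}  FOLLOW(A)={$,a,b,d}  FOLLOW(B)={$,a,b,d}  FOLLOW(C)={$,a,b,d}
[2] (stable)
  FOLLOW(S)={$,a,b,d}  FOLLOW(A)={$,a,b,d}  FOLLOW(B)={$,a,b,d}  FOLLOW(C)={$,a,b,d}

FOLLOW(B) = ["$", "a", "b", "d"]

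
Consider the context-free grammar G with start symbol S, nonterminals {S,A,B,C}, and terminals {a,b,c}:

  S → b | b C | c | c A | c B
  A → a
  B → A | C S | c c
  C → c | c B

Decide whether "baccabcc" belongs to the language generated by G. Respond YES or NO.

Convert to CNF:
  S -> T0 A | T0 B | T1 C | b | c
  A -> a
  B -> C S | T0 T0 | a
  C -> T0 B | c
  T0 -> c
  T1 -> b

CYK fill:
  T[0,0] 'b' = {S,T1}  orig:{S}
  T[1,1] 'a' = {A,B}
  T[2,2] 'c' = {C,S,T0}  orig:{C,S}
  T[3,3] 'c' = {C,S,T0}  orig:{C,S}
  T[4,4] 'a' = {A,B}
  T[5,5] 'b' = {S,T1}  orig:{S}
  T[6,6] 'c' = {C,S,T0}  orig:{C,S}
  T[7,7] 'c' = {C,S,T0}  orig:{C,S}
  T[0,1] 'ba' = ∅
  T[1,2] 'ac' = ∅
  T[2,3] 'cc' = {B}
  T[3,4] 'ca' = {C,S}
  T[4,5] 'ab' = ∅
  T[5,6] 'bc' = {S}
  T[6,7] 'cc' = {B}
  T[0,2] 'bac' = ∅
  T[1,3] 'acc' = ∅
  T[2,4] 'cca' = {B}
  T[3,5] 'cab' = {B}
  T[4,6] 'abc' = ∅
  T[5,7] 'bcc' = ∅
  T[0,3] 'bacc' = ∅
  T[1,4] 'acca' = ∅
  T[2,5] 'ccab' = {C,S}
  T[3,6] 'cabc' = {B}
  T[4,7] 'abcc' = ∅
  T[0,4] 'bacca' = ∅
  T[1,5] 'accab' = ∅
  T[2,6] 'ccabc' = {B,C,S}
  T[3,7] 'cabcc' = ∅
  T[0,5] 'baccab' = ∅
  T[1,6] 'accabc' = ∅
  T[2,7] 'ccabcc' = {B}
  T[0,6] 'baccabc' = ∅
  T[1,7] 'accabcc' = ∅
  T[0,7] 'baccabcc' = ∅

S ∉ T[0,7] ⇒ NO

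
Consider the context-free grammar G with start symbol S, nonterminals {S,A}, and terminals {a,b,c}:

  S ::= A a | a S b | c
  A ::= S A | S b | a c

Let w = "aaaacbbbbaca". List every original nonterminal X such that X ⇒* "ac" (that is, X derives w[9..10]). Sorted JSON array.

Convert to CNF:
  S -> A T1 | T1 X3 | c
  A -> S A | S T0 | T1 T2
  T0 -> b
  T1 -> a
  T2 -> c
  X3 -> S T0

CYK table (by increasing span), restricted to cells inside w[9..10]:
  cell(9,9) a: {T1}  orig:{}
  cell(10,10) c: {S,T2}  orig:{S}
  cell(9,10) ac: {A}

Original NTs in T[9,10] deriving "ac": ["A"]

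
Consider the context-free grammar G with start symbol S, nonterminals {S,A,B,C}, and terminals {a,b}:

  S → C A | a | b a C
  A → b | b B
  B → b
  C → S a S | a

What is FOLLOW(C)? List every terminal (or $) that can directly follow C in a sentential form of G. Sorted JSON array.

FIRST sets, iterate to fixpoint:
pass 1:
  A via A→b: +{b}
  B via B→b: +{b}
  C via C→a: +{a}
  S via S→C A: +{a}
  S via S→b a C: +{b}
  FIRST[S]={a,b}  FIRST[A]={b}  FIRST[B]={b}  FIRST[C]={a}
pass 2:
  C via C→S a S: +{b}
  FIRST[S]={a,b}  FIRST[A]={b}  FIRST[B]={b}  FIRST[C]={a,b}
pass 3: (stable)
  FIRST[S]={a,b}  FIRST[A]={b}  FIRST[B]={b}  FIRST[C]={a,b}

FOLLOW iteration:
seed FOLLOW(S) with $
[1]
  C→S a S: FOLLOW(S) ⊇ FIRST(a) = {a}; new: +{a}
  S→C A: FOLLOW(C) ⊇ FIRST(A) = {b}; new: +{b}
  S→C A: FOLLOW(A) ⊇ FOLLOW(S) ⊇ {$,a}; new: +{$,a}
  S→b a C: FOLLOW(C) ⊇ FOLLOW(S) ⊇ {$,a}; new: +{$,a}
  FOLLOW[S]={$,a}  FOLLOW[A]={$,a}  FOLLOW[B]={}  FOLLOW[C]={$,a,b}
[2]
  A→b B: FOLLOW(B) ⊇ FOLLOW(A) ⊇ {$,a}; new: +{$,a}
  C→S a S: FOLLOW(S) ⊇ FOLLOW(C) ⊇ {$,a,b}; new: +{b}
  S→C A: FOLLOW(A) ⊇ FOLLOW(S) ⊇ {$,a,b}; new: +{b}
  FOLLOW[S]={$,a,b}  FOLLOW[A]={$,a,b}  FOLLOW[B]={$,a}  FOLLOW[C]={$,a,b}
[3]
  A→b B: FOLLOW(B) ⊇ FOLLOW(A) ⊇ {$,a,b}; new: +{b}
  FOLLOW[S]={$,a,b}  FOLLOW[A]={$,a,b}  FOLLOW[B]={$,a,b}  FOLLOW[C]={$,a,b}
[4] — fixpoint
  FOLLOW[S]={$,a,b}  FOLLOW[A]={$,a,b}  FOLLOW[B]={$,a,b}  FOLLOW[C]={$,a,b}

FOLLOW(C) = ["$", "a", "b"]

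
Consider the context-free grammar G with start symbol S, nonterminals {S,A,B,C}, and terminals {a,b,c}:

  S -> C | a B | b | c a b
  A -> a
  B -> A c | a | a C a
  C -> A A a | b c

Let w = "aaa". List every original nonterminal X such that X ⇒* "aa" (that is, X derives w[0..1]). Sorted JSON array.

Convert to CNF:
  S -> A X5 | T0 X6 | T1 B | T2 T0 | b
  A -> a
  B -> A T0 | T1 X3 | a
  C -> A X4 | T2 T0
  T0 -> c
  T1 -> a
  T2 -> b
  X3 -> C T1
  X4 -> A T1
  X5 -> A T1
  X6 -> T1 T2

CYK table (by increasing span), restricted to cells inside w[0..1]:
  [0..0]={A,B,T1}  "a"  orig:{A,B}
  [1..1]={A,B,T1}  "a"  orig:{A,B}
  [0..1]={S,X4,X5}  "aa"  orig:{S}

Original NTs in T[0,1] deriving "aa": ["S"]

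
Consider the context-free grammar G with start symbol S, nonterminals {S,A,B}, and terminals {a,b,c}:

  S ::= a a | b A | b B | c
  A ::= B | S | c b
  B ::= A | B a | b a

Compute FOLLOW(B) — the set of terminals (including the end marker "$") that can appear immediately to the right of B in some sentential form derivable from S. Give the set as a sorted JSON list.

FIRST sets, iterate to fixpoint:
round 1:
  A via A→c b: +{c}
  B via B→A: +{c}
  B via B→b a: +{b}
  S via S→a a: +{a}
  S via S→b A: +{b}
  S via S→c: +{c}
  FIRST[S]={a,b,c}  FIRST[A]={c}  FIRST[B]={b,c}
round 2:
  A via A→B: +{b}
  A via A→S: +{a}
  B via B→A: +{a}
  FIRST[S]={a,b,c}  FIRST[A]={a,b,c}  FIRST[B]={a,b,c}
round 3: (no change)
  FIRST[S]={a,b,c}  FIRST[A]={a,b,c}  FIRST[B]={a,b,c}

FOLLOW iteration:
seed FOLLOW(S) with $
pass 1:
  B→B a: FOLLOW(B) ⊇ FIRST(a) = {a}; new: +{a}
  S→b A: FOLLOW(A) ⊇ FOLLOW(S) ⊇ {$}; new: +{$}
  S→b B: FOLLOW(B) ⊇ FOLLOW(S) ⊇ {$}; new: +{$}
  FOLLOW(S)={$}  FOLLOW(A)={$}  FOLLOW(B)={$,a}
pass 2:
  B→A: FOLLOW(A) ⊇ FOLLOW(B) ⊇ {$,a}; new: +{a}
  FOLLOW(S)={$}  FOLLOW(A)={$,a}  FOLLOW(B)={$,a}
pass 3:
  A→S: FOLLOW(S) ⊇ FOLLOW(A) ⊇ {$,a}; new: +{a}
  FOLLOW(S)={$,a}  FOLLOW(A)={$,a}  FOLLOW(B)={$,a}
pass 4: (no change)
  FOLLOW(S)={$,a}  FOLLOW(A)={$,a}  FOLLOW(B)={$,a}

FOLLOW(B) = ["$", "a"]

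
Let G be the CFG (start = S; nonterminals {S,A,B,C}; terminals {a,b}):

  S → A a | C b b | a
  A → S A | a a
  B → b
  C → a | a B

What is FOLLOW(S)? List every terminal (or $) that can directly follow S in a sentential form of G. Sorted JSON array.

FIRST iteration:
iter 1:
  A via A→a a: +{a}
  B via B→b: +{b}
  C via C→a: +{a}
  S via S→A a: +{a}
  FIRST(S)={a}  FIRST(A)={a}  FIRST(B)={b}  FIRST(C)={a}
iter 2: (no change)
  FIRST(S)={a}  FIRST(A)={a}  FIRST(B)={b}  FIRST(C)={a}

FOLLOW iteration:
FOLLOW(S) := {$}
round 1:
  A→S A: FOLLOW(S) ⊇ FIRST(A) = {a}; new: +{a}
  S→A a: FOLLOW(A) ⊇ FIRST(a) = {a}; new: +{a}
  S→C b b: FOLLOW(C) ⊇ FIRST(b) = {b}; new: +{b}
  FOLLOW(S)={$,a}  FOLLOW(A)={a}  FOLLOW(B)={}  FOLLOW(C)={b}
round 2:
  C→a B: FOLLOW(B) ⊇ FOLLOW(C) ⊇ {b}; new: +{b}
  FOLLOW(S)={$,a}  FOLLOW(A)={a}  FOLLOW(B)={b}  FOLLOW(C)={b}
round 3: (stable)
  FOLLOW(S)={$,a}  FOLLOW(A)={a}  FOLLOW(B)={b}  FOLLOW(C)={b}

FOLLOW(S) = ["$", "a"]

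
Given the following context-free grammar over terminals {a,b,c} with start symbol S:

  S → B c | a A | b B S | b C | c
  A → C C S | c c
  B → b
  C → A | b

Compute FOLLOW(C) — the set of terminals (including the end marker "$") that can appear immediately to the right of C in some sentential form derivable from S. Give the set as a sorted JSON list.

Compute FIRST by fixpoint:
iter 1:
  A via A→c c: +{c}
  B via B→b: +{b}
  C via C→A: +{c}
  C via C→b: +{b}
  S via S→B c: +{b}
  S via S→a A: +{a}
  S via S→c: +{c}
  S: {a,b,c}  A: {c}  B: {b}  C: {b,c}
iter 2:
  A via A→C C S: +{b}
  S: {a,b,c}  A: {b,c}  B: {b}  C: {b,c}
iter 3: done
  S: {a,b,c}  A: {b,c}  B: {b}  C: {b,c}

FOLLOW sets:
FOLLOW(S) := {$}
iter 1:
  A→C C S: FOLLOW(C) ⊇ FIRST(C) = {b,c}; new: +{b,c}
  A→C C S: FOLLOW(C) ⊇ FIRST(S) = {a,b,c}; new: +{a}
  C→A: FOLLOW(A) ⊇ FOLLOW(C) ⊇ {a,b,c}; new: +{a,b,c}
  S→B c: FOLLOW(B) ⊇ FIRST(c) = {c}; new: +{c}
  S→a A: FOLLOW(A) ⊇ FOLLOW(S) ⊇ {$}; new: +{$}
  S→b B S: FOLLOW(B) ⊇ FIRST(S) = {a,b,c}; new: +{a,b}
  S→b C: FOLLOW(C) ⊇ FOLLOW(S) ⊇ {$}; new: +{$}
  FOLLOW[S]={$}  FOLLOW[A]={$,a,b,c}  FOLLOW[B]={a,b,c}  FOLLOW[C]={$,a,b,c}
iter 2:
  A→C C S: FOLLOW(S) ⊇ FOLLOW(A) ⊇ {$,a,b,c}; new: +{a,b,c}
  FOLLOW[S]={$,a,b,c}  FOLLOW[A]={$,a,b,c}  FOLLOW[B]={a,b,c}  FOLLOW[C]={$,a,b,c}
iter 3: — fixpoint
  FOLLOW[S]={$,a,b,c}  FOLLOW[A]={$,a,b,c}  FOLLOW[B]={a,b,c}  FOLLOW[C]={$,a,b,c}

FOLLOW(C) = ["$", "a", "b", "c"]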